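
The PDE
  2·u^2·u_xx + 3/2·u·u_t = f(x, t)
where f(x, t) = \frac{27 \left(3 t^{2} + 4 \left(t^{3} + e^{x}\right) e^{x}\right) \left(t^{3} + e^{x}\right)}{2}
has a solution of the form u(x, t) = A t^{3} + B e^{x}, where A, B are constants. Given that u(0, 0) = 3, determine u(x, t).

Answer: u(x, t) = 3 t^{3} + 3 e^{x}

Derivation:
Substitute the ansatz u = A t^{3} + B e^{x} into the left-hand side.
Derivatives of the ansatz:
  u_xx = B e^{x}
  u_t = 3 A t^{2}
Term by term:
  2·u^2·u_xx = 2 A^{2} B t^{6} e^{x} + 4 A B^{2} t^{3} e^{2 x} + 2 B^{3} e^{3 x}
  3/2·u·u_t = \frac{9 A^{2} t^{5}}{2} + \frac{9 A B t^{2} e^{x}}{2}
So the left-hand side equals
  2 A^{2} B t^{6} e^{x} + \frac{9 A^{2} t^{5}}{2} + 4 A B^{2} t^{3} e^{2 x} + \frac{9 A B t^{2} e^{x}}{2} + 2 B^{3} e^{3 x}
This must equal f(x, t) identically; expanded, f = 54 t^{6} e^{x} + \frac{81 t^{5}}{2} + 108 t^{3} e^{2 x} + \frac{81 t^{2} e^{x}}{2} + 54 e^{3 x}.
Matching coefficients of the independent functions:
  [t^{5}]:  \frac{9 A^{2}}{2} = \frac{81}{2}
  [t^{2} e^{x}]:  \frac{9 A B}{2} = \frac{81}{2}
  [t^{3} e^{2 x}]:  4 A B^{2} = 108
  [t^{6} e^{x}]:  2 A^{2} B = 54
  [e^{3 x}]:  2 B^{3} = 54
Solving: A = 3, B = 3.
Check against the point condition:
  u(0, 0) = 3  ⟹  B = 3  ✓
Hence u(x, t) = 3 t^{3} + 3 e^{x}.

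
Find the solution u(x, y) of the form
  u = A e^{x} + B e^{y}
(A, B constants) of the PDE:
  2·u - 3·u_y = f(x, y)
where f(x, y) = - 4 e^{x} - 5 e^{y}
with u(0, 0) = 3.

Substitute the ansatz u = A e^{x} + B e^{y} into the left-hand side.
Derivatives of the ansatz:
  u_y = B e^{y}
Term by term:
  2·u = 2 A e^{x} + 2 B e^{y}
  -3·u_y = - 3 B e^{y}
So the left-hand side equals
  2 A e^{x} - B e^{y}
This must equal f(x, y) = - 4 e^{x} - 5 e^{y} identically.
Matching coefficients of the independent functions:
  [e^{x}]:  2 A = -4
  [e^{y}]:  - B = -5
Solving: A = -2, B = 5.
Check against the point condition:
  u(0, 0) = 3  ⟹  A + B = 3  ✓
Hence u(x, y) = - 2 e^{x} + 5 e^{y}.

Answer: u(x, y) = - 2 e^{x} + 5 e^{y}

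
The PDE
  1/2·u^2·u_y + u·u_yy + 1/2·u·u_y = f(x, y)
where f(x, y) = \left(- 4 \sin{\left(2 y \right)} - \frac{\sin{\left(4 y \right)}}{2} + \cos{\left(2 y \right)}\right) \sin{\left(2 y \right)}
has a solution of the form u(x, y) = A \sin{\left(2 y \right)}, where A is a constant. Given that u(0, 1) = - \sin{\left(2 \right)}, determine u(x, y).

Substitute the ansatz u = A \sin{\left(2 y \right)} into the left-hand side.
Derivatives of the ansatz:
  u_y = 2 A \cos{\left(2 y \right)}
  u_yy = - 4 A \sin{\left(2 y \right)}
Term by term:
  1/2·u^2·u_y = A^{3} \sin^{2}{\left(2 y \right)} \cos{\left(2 y \right)}
  u·u_yy = - 4 A^{2} \sin^{2}{\left(2 y \right)}
  1/2·u·u_y = A^{2} \sin{\left(2 y \right)} \cos{\left(2 y \right)}
So the left-hand side equals
  A^{3} \sin^{2}{\left(2 y \right)} \cos{\left(2 y \right)} - 4 A^{2} \sin^{2}{\left(2 y \right)} + A^{2} \sin{\left(2 y \right)} \cos{\left(2 y \right)}
This must equal f(x, y) identically; expanded, f = - \sin^{2}{\left(2 y \right)} \cos{\left(2 y \right)} - 4 \sin^{2}{\left(2 y \right)} + \sin{\left(2 y \right)} \cos{\left(2 y \right)}.
Matching coefficients of the independent functions:
  [\sin{\left(2 y \right)} \cos{\left(2 y \right)}]:  A^{2} = 1
  [\sin^{2}{\left(2 y \right)} \cos{\left(2 y \right)}]:  A^{3} = -1
  [\sin^{2}{\left(2 y \right)}]:  - 4 A^{2} = -4
Solving: A = -1.
Check against the point condition:
  u(0, 1) = - \sin{\left(2 \right)}  ⟹  A \sin{\left(2 \right)} = - \sin{\left(2 \right)}  ✓
Hence u(x, y) = - \sin{\left(2 y \right)}.

Answer: u(x, y) = - \sin{\left(2 y \right)}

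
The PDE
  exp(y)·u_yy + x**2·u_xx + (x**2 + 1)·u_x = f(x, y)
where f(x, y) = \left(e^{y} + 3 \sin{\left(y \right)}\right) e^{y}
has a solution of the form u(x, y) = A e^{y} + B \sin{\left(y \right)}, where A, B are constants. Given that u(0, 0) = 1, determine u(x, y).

Answer: u(x, y) = e^{y} - 3 \sin{\left(y \right)}

Derivation:
Substitute the ansatz u = A e^{y} + B \sin{\left(y \right)} into the left-hand side.
Derivatives of the ansatz:
  u_yy = A e^{y} - B \sin{\left(y \right)}
  u_xx = 0
  u_x = 0
Term by term:
  exp(y)·u_yy = A e^{2 y} - B e^{y} \sin{\left(y \right)}
  x**2·u_xx = 0
  (x**2 + 1)·u_x = 0
So the left-hand side equals
  A e^{2 y} - B e^{y} \sin{\left(y \right)}
This must equal f(x, y) = \left(e^{y} + 3 \sin{\left(y \right)}\right) e^{y} identically.
Matching coefficients of the independent functions:
  [e^{y} \sin{\left(y \right)}]:  - B = 3
  [e^{2 y}]:  A = 1
Solving: A = 1, B = -3.
Check against the point condition:
  u(0, 0) = 1  ⟹  A = 1  ✓
Hence u(x, y) = e^{y} - 3 \sin{\left(y \right)}.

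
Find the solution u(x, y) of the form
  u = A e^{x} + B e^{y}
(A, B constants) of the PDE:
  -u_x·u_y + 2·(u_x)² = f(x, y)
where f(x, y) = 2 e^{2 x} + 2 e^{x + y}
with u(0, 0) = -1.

Substitute the ansatz u = A e^{x} + B e^{y} into the left-hand side.
Derivatives of the ansatz:
  u_x = A e^{x}
  u_y = B e^{y}
Term by term:
  -u_x·u_y = - A B e^{x} e^{y}
  2·(u_x)² = 2 A^{2} e^{2 x}
So the left-hand side equals
  2 A^{2} e^{2 x} - A B e^{x} e^{y}
This must equal f(x, y) identically; expanded, f = 2 e^{2 x} + 2 e^{x} e^{y}.
Matching coefficients of the independent functions:
  [e^{x} e^{y}]:  - A B = 2
  [e^{2 x}]:  2 A^{2} = 2
These equations allow (A, B) = (-1, 2) or (1, -2).
Impose the point condition(s):
  u(0, 0) = -1  ⟹  A + B = -1
Only A = 1, B = -2 satisfies everything.
Hence u(x, y) = e^{x} - 2 e^{y}.

Answer: u(x, y) = e^{x} - 2 e^{y}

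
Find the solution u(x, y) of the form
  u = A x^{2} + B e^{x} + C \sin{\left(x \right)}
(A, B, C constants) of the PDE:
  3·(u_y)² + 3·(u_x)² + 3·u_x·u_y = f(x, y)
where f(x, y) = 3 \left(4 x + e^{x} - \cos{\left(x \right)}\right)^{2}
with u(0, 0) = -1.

Substitute the ansatz u = A x^{2} + B e^{x} + C \sin{\left(x \right)} into the left-hand side.
Derivatives of the ansatz:
  u_y = 0
  u_x = 2 A x + B e^{x} + C \cos{\left(x \right)}
Term by term:
  3·(u_y)² = 0
  3·(u_x)² = 12 A^{2} x^{2} + 12 A B x e^{x} + 12 A C x \cos{\left(x \right)} + 3 B^{2} e^{2 x} + 6 B C e^{x} \cos{\left(x \right)} + 3 C^{2} \cos^{2}{\left(x \right)}
  3·u_x·u_y = 0
So the left-hand side equals
  12 A^{2} x^{2} + 12 A B x e^{x} + 12 A C x \cos{\left(x \right)} + 3 B^{2} e^{2 x} + 6 B C e^{x} \cos{\left(x \right)} + 3 C^{2} \cos^{2}{\left(x \right)}
This must equal f(x, y) identically; expanded, f = 48 x^{2} + 24 x e^{x} - 24 x \cos{\left(x \right)} + 3 e^{2 x} - 6 e^{x} \cos{\left(x \right)} + 3 \cos^{2}{\left(x \right)}.
Matching coefficients of the independent functions:
  [x^{2}]:  12 A^{2} = 48
  [x e^{x}]:  12 A B = 24
  [x \cos{\left(x \right)}]:  12 A C = -24
  [e^{x} \cos{\left(x \right)}]:  6 B C = -6
  [e^{2 x}]:  3 B^{2} = 3
  [\cos^{2}{\left(x \right)}]:  3 C^{2} = 3
These equations allow (A, B, C) = (-2, -1, 1) or (2, 1, -1).
Impose the point condition(s):
  u(0, 0) = -1  ⟹  B = -1
Only A = -2, B = -1, C = 1 satisfies everything.
Hence u(x, y) = - 2 x^{2} - e^{x} + \sin{\left(x \right)}.

Answer: u(x, y) = - 2 x^{2} - e^{x} + \sin{\left(x \right)}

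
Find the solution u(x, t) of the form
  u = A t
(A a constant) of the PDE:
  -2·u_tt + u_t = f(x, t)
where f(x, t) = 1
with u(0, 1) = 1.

Answer: u(x, t) = t

Derivation:
Substitute the ansatz u = A t into the left-hand side.
Derivatives of the ansatz:
  u_tt = 0
  u_t = A
Term by term:
  -2·u_tt = 0
  u_t = A
So the left-hand side equals
  A
This must equal f(x, t) = 1 identically.
Matching coefficients of the independent functions:
  [constant term]:  A = 1
Solving: A = 1.
Check against the point condition:
  u(0, 1) = 1  ⟹  A = 1  ✓
Hence u(x, t) = t.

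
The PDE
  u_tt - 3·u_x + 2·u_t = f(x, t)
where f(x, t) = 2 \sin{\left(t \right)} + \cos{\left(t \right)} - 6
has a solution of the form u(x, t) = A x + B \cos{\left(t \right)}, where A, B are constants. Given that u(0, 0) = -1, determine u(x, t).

Substitute the ansatz u = A x + B \cos{\left(t \right)} into the left-hand side.
Derivatives of the ansatz:
  u_tt = - B \cos{\left(t \right)}
  u_x = A
  u_t = - B \sin{\left(t \right)}
Term by term:
  u_tt = - B \cos{\left(t \right)}
  -3·u_x = - 3 A
  2·u_t = - 2 B \sin{\left(t \right)}
So the left-hand side equals
  - 3 A - 2 B \sin{\left(t \right)} - B \cos{\left(t \right)}
This must equal f(x, t) = 2 \sin{\left(t \right)} + \cos{\left(t \right)} - 6 identically.
Matching coefficients of the independent functions:
  [constant term]:  - 3 A = -6
  [\sin{\left(t \right)}]:  - 2 B = 2
  [\cos{\left(t \right)}]:  - B = 1
Solving: A = 2, B = -1.
Check against the point condition:
  u(0, 0) = -1  ⟹  B = -1  ✓
Hence u(x, t) = 2 x - \cos{\left(t \right)}.

Answer: u(x, t) = 2 x - \cos{\left(t \right)}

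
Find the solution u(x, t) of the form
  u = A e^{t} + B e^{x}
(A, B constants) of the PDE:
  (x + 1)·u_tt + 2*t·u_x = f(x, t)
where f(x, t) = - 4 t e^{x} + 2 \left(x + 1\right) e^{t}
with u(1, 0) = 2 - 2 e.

Answer: u(x, t) = 2 e^{t} - 2 e^{x}

Derivation:
Substitute the ansatz u = A e^{t} + B e^{x} into the left-hand side.
Derivatives of the ansatz:
  u_tt = A e^{t}
  u_x = B e^{x}
Term by term:
  (x + 1)·u_tt = A x e^{t} + A e^{t}
  2*t·u_x = 2 B t e^{x}
So the left-hand side equals
  A x e^{t} + A e^{t} + 2 B t e^{x}
This must equal f(x, t) identically; expanded, f = - 4 t e^{x} + 2 x e^{t} + 2 e^{t}.
Matching coefficients of the independent functions:
  [t e^{x}]:  2 B = -4
  [x e^{t}, e^{t}]:  A = 2
Solving: A = 2, B = -2.
Check against the point condition:
  u(1, 0) = 2 - 2 e  ⟹  A + e B = 2 - 2 e  ✓
Hence u(x, t) = 2 e^{t} - 2 e^{x}.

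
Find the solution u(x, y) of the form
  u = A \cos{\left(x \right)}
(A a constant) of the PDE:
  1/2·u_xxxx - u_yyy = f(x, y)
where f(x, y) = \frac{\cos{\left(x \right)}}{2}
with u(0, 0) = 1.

Answer: u(x, y) = \cos{\left(x \right)}

Derivation:
Substitute the ansatz u = A \cos{\left(x \right)} into the left-hand side.
Derivatives of the ansatz:
  u_xxxx = A \cos{\left(x \right)}
  u_yyy = 0
Term by term:
  1/2·u_xxxx = \frac{A \cos{\left(x \right)}}{2}
  -u_yyy = 0
So the left-hand side equals
  \frac{A \cos{\left(x \right)}}{2}
This must equal f(x, y) = \frac{\cos{\left(x \right)}}{2} identically.
Matching coefficients of the independent functions:
  [\cos{\left(x \right)}]:  \frac{A}{2} = \frac{1}{2}
Solving: A = 1.
Check against the point condition:
  u(0, 0) = 1  ⟹  A = 1  ✓
Hence u(x, y) = \cos{\left(x \right)}.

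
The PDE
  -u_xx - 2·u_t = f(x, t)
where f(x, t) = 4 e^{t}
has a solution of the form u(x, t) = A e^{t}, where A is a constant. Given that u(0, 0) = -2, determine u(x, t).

Substitute the ansatz u = A e^{t} into the left-hand side.
Derivatives of the ansatz:
  u_xx = 0
  u_t = A e^{t}
Term by term:
  -u_xx = 0
  -2·u_t = - 2 A e^{t}
So the left-hand side equals
  - 2 A e^{t}
This must equal f(x, t) = 4 e^{t} identically.
Matching coefficients of the independent functions:
  [e^{t}]:  - 2 A = 4
Solving: A = -2.
Check against the point condition:
  u(0, 0) = -2  ⟹  A = -2  ✓
Hence u(x, t) = - 2 e^{t}.

Answer: u(x, t) = - 2 e^{t}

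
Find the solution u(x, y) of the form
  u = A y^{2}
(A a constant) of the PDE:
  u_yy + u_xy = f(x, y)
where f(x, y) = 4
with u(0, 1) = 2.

Substitute the ansatz u = A y^{2} into the left-hand side.
Derivatives of the ansatz:
  u_yy = 2 A
  u_xy = 0
Term by term:
  u_yy = 2 A
  u_xy = 0
So the left-hand side equals
  2 A
This must equal f(x, y) = 4 identically.
Matching coefficients of the independent functions:
  [constant term]:  2 A = 4
Solving: A = 2.
Check against the point condition:
  u(0, 1) = 2  ⟹  A = 2  ✓
Hence u(x, y) = 2 y^{2}.

Answer: u(x, y) = 2 y^{2}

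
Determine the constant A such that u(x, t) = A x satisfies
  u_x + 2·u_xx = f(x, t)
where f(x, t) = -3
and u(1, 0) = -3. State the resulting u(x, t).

Substitute the ansatz u = A x into the left-hand side.
Derivatives of the ansatz:
  u_x = A
  u_xx = 0
Term by term:
  u_x = A
  2·u_xx = 0
So the left-hand side equals
  A
This must equal f(x, t) = -3 identically.
Matching coefficients of the independent functions:
  [constant term]:  A = -3
Solving: A = -3.
Check against the point condition:
  u(1, 0) = -3  ⟹  A = -3  ✓
Hence u(x, t) = - 3 x.

Answer: u(x, t) = - 3 x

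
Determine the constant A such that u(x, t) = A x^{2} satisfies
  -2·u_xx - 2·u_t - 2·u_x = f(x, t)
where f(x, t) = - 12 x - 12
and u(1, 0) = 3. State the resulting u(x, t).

Substitute the ansatz u = A x^{2} into the left-hand side.
Derivatives of the ansatz:
  u_xx = 2 A
  u_t = 0
  u_x = 2 A x
Term by term:
  -2·u_xx = - 4 A
  -2·u_t = 0
  -2·u_x = - 4 A x
So the left-hand side equals
  - 4 A x - 4 A
This must equal f(x, t) = - 12 x - 12 identically.
Matching coefficients of the independent functions:
  [constant term, x]:  - 4 A = -12
Solving: A = 3.
Check against the point condition:
  u(1, 0) = 3  ⟹  A = 3  ✓
Hence u(x, t) = 3 x^{2}.

Answer: u(x, t) = 3 x^{2}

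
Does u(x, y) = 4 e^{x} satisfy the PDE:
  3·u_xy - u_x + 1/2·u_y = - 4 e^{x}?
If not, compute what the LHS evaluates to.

Answer: Yes

Derivation:
Evaluate each term of the left-hand side for u = 4 e^{x}.
Derivatives:
  u_xy = 0
  u_x = 4 e^{x}
  u_y = 0
Terms:
  3·u_xy = 0
  -u_x = - 4 e^{x}
  1/2·u_y = 0
Sum: LHS = - 4 e^{x}
This is exactly the given right-hand side, so u is a solution.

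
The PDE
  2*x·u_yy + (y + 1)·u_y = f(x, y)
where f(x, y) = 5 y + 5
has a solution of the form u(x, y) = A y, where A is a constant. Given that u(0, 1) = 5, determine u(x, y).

Substitute the ansatz u = A y into the left-hand side.
Derivatives of the ansatz:
  u_yy = 0
  u_y = A
Term by term:
  2*x·u_yy = 0
  (y + 1)·u_y = A y + A
So the left-hand side equals
  A y + A
This must equal f(x, y) = 5 y + 5 identically.
Matching coefficients of the independent functions:
  [constant term, y]:  A = 5
Solving: A = 5.
Check against the point condition:
  u(0, 1) = 5  ⟹  A = 5  ✓
Hence u(x, y) = 5 y.

Answer: u(x, y) = 5 y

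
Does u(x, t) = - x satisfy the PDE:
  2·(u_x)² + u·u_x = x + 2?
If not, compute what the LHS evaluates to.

Answer: Yes

Derivation:
Evaluate each term of the left-hand side for u = - x.
Derivatives:
  u_x = -1
Terms:
  2·(u_x)² = 2
  u·u_x = x
Sum: LHS = x + 2
This is exactly the given right-hand side, so u is a solution.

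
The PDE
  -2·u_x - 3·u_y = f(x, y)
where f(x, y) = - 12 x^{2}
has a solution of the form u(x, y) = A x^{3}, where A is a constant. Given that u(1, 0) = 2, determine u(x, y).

Substitute the ansatz u = A x^{3} into the left-hand side.
Derivatives of the ansatz:
  u_x = 3 A x^{2}
  u_y = 0
Term by term:
  -2·u_x = - 6 A x^{2}
  -3·u_y = 0
So the left-hand side equals
  - 6 A x^{2}
This must equal f(x, y) = - 12 x^{2} identically.
Matching coefficients of the independent functions:
  [x^{2}]:  - 6 A = -12
Solving: A = 2.
Check against the point condition:
  u(1, 0) = 2  ⟹  A = 2  ✓
Hence u(x, y) = 2 x^{3}.

Answer: u(x, y) = 2 x^{3}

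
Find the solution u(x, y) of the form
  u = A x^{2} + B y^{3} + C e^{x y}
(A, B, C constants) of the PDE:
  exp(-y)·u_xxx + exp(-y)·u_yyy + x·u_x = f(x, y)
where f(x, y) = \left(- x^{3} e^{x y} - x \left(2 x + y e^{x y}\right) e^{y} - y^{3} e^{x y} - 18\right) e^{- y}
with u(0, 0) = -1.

Substitute the ansatz u = A x^{2} + B y^{3} + C e^{x y} into the left-hand side.
Derivatives of the ansatz:
  u_xxx = C y^{3} e^{x y}
  u_yyy = 6 B + C x^{3} e^{x y}
  u_x = 2 A x + C y e^{x y}
Term by term:
  exp(-y)·u_xxx = C y^{3} e^{- y} e^{x y}
  exp(-y)·u_yyy = 6 B e^{- y} + C x^{3} e^{- y} e^{x y}
  x·u_x = 2 A x^{2} + C x y e^{x y}
So the left-hand side equals
  2 A x^{2} + 6 B e^{- y} + C x^{3} e^{- y} e^{x y} + C x y e^{x y} + C y^{3} e^{- y} e^{x y}
This must equal f(x, y) identically; expanded, f = - x^{3} e^{- y} e^{x y} - 2 x^{2} - x y e^{x y} - y^{3} e^{- y} e^{x y} - 18 e^{- y}.
Matching coefficients of the independent functions:
  [x^{2}]:  2 A = -2
  [x y e^{x y}, x^{3} e^{- y} e^{x y}, y^{3} e^{- y} e^{x y}]:  C = -1
  [e^{- y}]:  6 B = -18
Solving: A = -1, B = -3, C = -1.
Check against the point condition:
  u(0, 0) = -1  ⟹  C = -1  ✓
Hence u(x, y) = - x^{2} - 3 y^{3} - e^{x y}.

Answer: u(x, y) = - x^{2} - 3 y^{3} - e^{x y}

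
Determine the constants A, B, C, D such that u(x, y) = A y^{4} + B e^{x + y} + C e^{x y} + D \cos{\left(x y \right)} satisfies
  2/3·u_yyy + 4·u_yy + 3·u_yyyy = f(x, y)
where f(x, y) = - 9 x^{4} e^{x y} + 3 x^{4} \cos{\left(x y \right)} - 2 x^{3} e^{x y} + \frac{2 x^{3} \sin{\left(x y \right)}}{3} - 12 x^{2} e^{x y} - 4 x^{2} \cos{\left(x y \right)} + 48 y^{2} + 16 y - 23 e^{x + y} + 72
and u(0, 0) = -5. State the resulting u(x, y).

Substitute the ansatz u = A y^{4} + B e^{x + y} + C e^{x y} + D \cos{\left(x y \right)} into the left-hand side.
Derivatives of the ansatz:
  u_yyy = 24 A y + B e^{x} e^{y} + C x^{3} e^{x y} + D x^{3} \sin{\left(x y \right)}
  u_yy = 12 A y^{2} + B e^{x} e^{y} + C x^{2} e^{x y} - D x^{2} \cos{\left(x y \right)}
  u_yyyy = 24 A + B e^{x} e^{y} + C x^{4} e^{x y} + D x^{4} \cos{\left(x y \right)}
Term by term:
  2/3·u_yyy = 16 A y + \frac{2 B e^{x} e^{y}}{3} + \frac{2 C x^{3} e^{x y}}{3} + \frac{2 D x^{3} \sin{\left(x y \right)}}{3}
  4·u_yy = 48 A y^{2} + 4 B e^{x} e^{y} + 4 C x^{2} e^{x y} - 4 D x^{2} \cos{\left(x y \right)}
  3·u_yyyy = 72 A + 3 B e^{x} e^{y} + 3 C x^{4} e^{x y} + 3 D x^{4} \cos{\left(x y \right)}
So the left-hand side equals
  48 A y^{2} + 16 A y + 72 A + \frac{23 B e^{x} e^{y}}{3} + 3 C x^{4} e^{x y} + \frac{2 C x^{3} e^{x y}}{3} + 4 C x^{2} e^{x y} + 3 D x^{4} \cos{\left(x y \right)} + \frac{2 D x^{3} \sin{\left(x y \right)}}{3} - 4 D x^{2} \cos{\left(x y \right)}
This must equal f(x, y) identically; expanded, f = - 9 x^{4} e^{x y} + 3 x^{4} \cos{\left(x y \right)} - 2 x^{3} e^{x y} + \frac{2 x^{3} \sin{\left(x y \right)}}{3} - 12 x^{2} e^{x y} - 4 x^{2} \cos{\left(x y \right)} + 48 y^{2} + 16 y - 23 e^{x} e^{y} + 72.
Matching coefficients of the independent functions:
  [constant term]:  72 A = 72
  [y]:  16 A = 16
  [y^{2}]:  48 A = 48
  [x^{2} e^{x y}]:  4 C = -12
  [x^{2} \cos{\left(x y \right)}]:  - 4 D = -4
  [x^{3} e^{x y}]:  \frac{2 C}{3} = -2
  [x^{3} \sin{\left(x y \right)}]:  \frac{2 D}{3} = \frac{2}{3}
  [x^{4} e^{x y}]:  3 C = -9
  [x^{4} \cos{\left(x y \right)}]:  3 D = 3
  [e^{x} e^{y}]:  \frac{23 B}{3} = -23
Solving: A = 1, B = -3, C = -3, D = 1.
Check against the point condition:
  u(0, 0) = -5  ⟹  B + C + D = -5  ✓
Hence u(x, y) = y^{4} - 3 e^{x y} - 3 e^{x + y} + \cos{\left(x y \right)}.

Answer: u(x, y) = y^{4} - 3 e^{x y} - 3 e^{x + y} + \cos{\left(x y \right)}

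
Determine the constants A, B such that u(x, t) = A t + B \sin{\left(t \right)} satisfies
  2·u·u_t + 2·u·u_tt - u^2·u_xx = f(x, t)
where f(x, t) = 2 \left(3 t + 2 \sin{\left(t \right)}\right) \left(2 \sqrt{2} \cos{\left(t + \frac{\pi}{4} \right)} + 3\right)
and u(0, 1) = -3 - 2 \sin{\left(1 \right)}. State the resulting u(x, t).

Substitute the ansatz u = A t + B \sin{\left(t \right)} into the left-hand side.
Derivatives of the ansatz:
  u_t = A + B \cos{\left(t \right)}
  u_tt = - B \sin{\left(t \right)}
  u_xx = 0
Term by term:
  2·u·u_t = 2 A^{2} t + 2 A B t \cos{\left(t \right)} + 2 A B \sin{\left(t \right)} + 2 B^{2} \sin{\left(t \right)} \cos{\left(t \right)}
  2·u·u_tt = - 2 A B t \sin{\left(t \right)} - 2 B^{2} \sin^{2}{\left(t \right)}
  -u^2·u_xx = 0
So the left-hand side equals
  2 A^{2} t - 2 A B t \sin{\left(t \right)} + 2 A B t \cos{\left(t \right)} + 2 A B \sin{\left(t \right)} - 2 B^{2} \sin^{2}{\left(t \right)} + 2 B^{2} \sin{\left(t \right)} \cos{\left(t \right)}
This must equal f(x, t) identically; expanded, f = - 12 t \sin{\left(t \right)} + 12 t \cos{\left(t \right)} + 18 t - 8 \sin^{2}{\left(t \right)} + 8 \sin{\left(t \right)} \cos{\left(t \right)} + 12 \sin{\left(t \right)}.
Matching coefficients of the independent functions:
  [t]:  2 A^{2} = 18
  [t \sin{\left(t \right)}]:  - 2 A B = -12
  [t \cos{\left(t \right)}, \sin{\left(t \right)}]:  2 A B = 12
  [\sin{\left(t \right)} \cos{\left(t \right)}]:  2 B^{2} = 8
  [\sin^{2}{\left(t \right)}]:  - 2 B^{2} = -8
These equations allow (A, B) = (-3, -2) or (3, 2).
Impose the point condition(s):
  u(0, 1) = -3 - 2 \sin{\left(1 \right)}  ⟹  A + B \sin{\left(1 \right)} = -3 - 2 \sin{\left(1 \right)}
Only A = -3, B = -2 satisfies everything.
Hence u(x, t) = - 3 t - 2 \sin{\left(t \right)}.

Answer: u(x, t) = - 3 t - 2 \sin{\left(t \right)}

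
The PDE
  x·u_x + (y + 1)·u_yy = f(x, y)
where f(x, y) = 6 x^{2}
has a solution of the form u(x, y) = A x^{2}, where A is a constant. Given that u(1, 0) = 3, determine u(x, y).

Substitute the ansatz u = A x^{2} into the left-hand side.
Derivatives of the ansatz:
  u_x = 2 A x
  u_yy = 0
Term by term:
  x·u_x = 2 A x^{2}
  (y + 1)·u_yy = 0
So the left-hand side equals
  2 A x^{2}
This must equal f(x, y) = 6 x^{2} identically.
Matching coefficients of the independent functions:
  [x^{2}]:  2 A = 6
Solving: A = 3.
Check against the point condition:
  u(1, 0) = 3  ⟹  A = 3  ✓
Hence u(x, y) = 3 x^{2}.

Answer: u(x, y) = 3 x^{2}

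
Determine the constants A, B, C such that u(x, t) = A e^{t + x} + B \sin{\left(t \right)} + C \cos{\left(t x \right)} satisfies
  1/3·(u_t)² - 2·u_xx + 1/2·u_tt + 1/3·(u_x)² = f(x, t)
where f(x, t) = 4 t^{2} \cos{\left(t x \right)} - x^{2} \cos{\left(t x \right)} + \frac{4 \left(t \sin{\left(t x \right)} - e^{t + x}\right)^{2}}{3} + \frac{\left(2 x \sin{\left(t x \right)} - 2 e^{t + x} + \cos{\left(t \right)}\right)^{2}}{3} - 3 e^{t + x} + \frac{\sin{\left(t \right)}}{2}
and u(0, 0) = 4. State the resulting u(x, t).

Substitute the ansatz u = A e^{t + x} + B \sin{\left(t \right)} + C \cos{\left(t x \right)} into the left-hand side.
Derivatives of the ansatz:
  u_t = A e^{t} e^{x} + B \cos{\left(t \right)} - C x \sin{\left(t x \right)}
  u_xx = A e^{t} e^{x} - C t^{2} \cos{\left(t x \right)}
  u_tt = A e^{t} e^{x} - B \sin{\left(t \right)} - C x^{2} \cos{\left(t x \right)}
  u_x = A e^{t} e^{x} - C t \sin{\left(t x \right)}
Term by term:
  1/3·(u_t)² = \frac{A^{2} e^{2 t} e^{2 x}}{3} + \frac{2 A B e^{t} e^{x} \cos{\left(t \right)}}{3} - \frac{2 A C x e^{t} e^{x} \sin{\left(t x \right)}}{3} + \frac{B^{2} \cos^{2}{\left(t \right)}}{3} - \frac{2 B C x \sin{\left(t x \right)} \cos{\left(t \right)}}{3} + \frac{C^{2} x^{2} \sin^{2}{\left(t x \right)}}{3}
  -2·u_xx = - 2 A e^{t} e^{x} + 2 C t^{2} \cos{\left(t x \right)}
  1/2·u_tt = \frac{A e^{t} e^{x}}{2} - \frac{B \sin{\left(t \right)}}{2} - \frac{C x^{2} \cos{\left(t x \right)}}{2}
  1/3·(u_x)² = \frac{A^{2} e^{2 t} e^{2 x}}{3} - \frac{2 A C t e^{t} e^{x} \sin{\left(t x \right)}}{3} + \frac{C^{2} t^{2} \sin^{2}{\left(t x \right)}}{3}
So the left-hand side equals
  \frac{2 A^{2} e^{2 t} e^{2 x}}{3} + \frac{2 A B e^{t} e^{x} \cos{\left(t \right)}}{3} - \frac{2 A C t e^{t} e^{x} \sin{\left(t x \right)}}{3} - \frac{2 A C x e^{t} e^{x} \sin{\left(t x \right)}}{3} - \frac{3 A e^{t} e^{x}}{2} + \frac{B^{2} \cos^{2}{\left(t \right)}}{3} - \frac{2 B C x \sin{\left(t x \right)} \cos{\left(t \right)}}{3} - \frac{B \sin{\left(t \right)}}{2} + \frac{C^{2} t^{2} \sin^{2}{\left(t x \right)}}{3} + \frac{C^{2} x^{2} \sin^{2}{\left(t x \right)}}{3} + 2 C t^{2} \cos{\left(t x \right)} - \frac{C x^{2} \cos{\left(t x \right)}}{2}
This must equal f(x, t) identically; expanded, f = \frac{4 t^{2} \sin^{2}{\left(t x \right)}}{3} + 4 t^{2} \cos{\left(t x \right)} - \frac{8 t e^{t} e^{x} \sin{\left(t x \right)}}{3} + \frac{4 x^{2} \sin^{2}{\left(t x \right)}}{3} - x^{2} \cos{\left(t x \right)} - \frac{8 x e^{t} e^{x} \sin{\left(t x \right)}}{3} + \frac{4 x \sin{\left(t x \right)} \cos{\left(t \right)}}{3} + \frac{8 e^{2 t} e^{2 x}}{3} - \frac{4 e^{t} e^{x} \cos{\left(t \right)}}{3} - 3 e^{t} e^{x} + \frac{\sin{\left(t \right)}}{2} + \frac{\cos^{2}{\left(t \right)}}{3}.
Matching coefficients of the independent functions:
  [t^{2} \sin^{2}{\left(t x \right)}, x^{2} \sin^{2}{\left(t x \right)}]:  \frac{C^{2}}{3} = \frac{4}{3}
  [t^{2} \cos{\left(t x \right)}]:  2 C = 4
  [x^{2} \cos{\left(t x \right)}]:  - \frac{C}{2} = -1
  [e^{t} e^{x}]:  - \frac{3 A}{2} = -3
  [e^{2 t} e^{2 x}]:  \frac{2 A^{2}}{3} = \frac{8}{3}
  [x \sin{\left(t x \right)} \cos{\left(t \right)}]:  - \frac{2 B C}{3} = \frac{4}{3}
  [e^{t} e^{x} \cos{\left(t \right)}]:  \frac{2 A B}{3} = - \frac{4}{3}
  [t e^{t} e^{x} \sin{\left(t x \right)}, x e^{t} e^{x} \sin{\left(t x \right)}]:  - \frac{2 A C}{3} = - \frac{8}{3}
  [\sin{\left(t \right)}]:  - \frac{B}{2} = \frac{1}{2}
  [\cos^{2}{\left(t \right)}]:  \frac{B^{2}}{3} = \frac{1}{3}
Solving: A = 2, B = -1, C = 2.
Check against the point condition:
  u(0, 0) = 4  ⟹  A + C = 4  ✓
Hence u(x, t) = 2 e^{t + x} - \sin{\left(t \right)} + 2 \cos{\left(t x \right)}.

Answer: u(x, t) = 2 e^{t + x} - \sin{\left(t \right)} + 2 \cos{\left(t x \right)}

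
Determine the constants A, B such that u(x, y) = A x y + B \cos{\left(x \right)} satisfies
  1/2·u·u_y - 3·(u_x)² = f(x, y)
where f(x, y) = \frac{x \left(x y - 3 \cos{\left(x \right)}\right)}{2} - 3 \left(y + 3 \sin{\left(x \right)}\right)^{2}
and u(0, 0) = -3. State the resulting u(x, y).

Substitute the ansatz u = A x y + B \cos{\left(x \right)} into the left-hand side.
Derivatives of the ansatz:
  u_y = A x
  u_x = A y - B \sin{\left(x \right)}
Term by term:
  1/2·u·u_y = \frac{A^{2} x^{2} y}{2} + \frac{A B x \cos{\left(x \right)}}{2}
  -3·(u_x)² = - 3 A^{2} y^{2} + 6 A B y \sin{\left(x \right)} - 3 B^{2} \sin^{2}{\left(x \right)}
So the left-hand side equals
  \frac{A^{2} x^{2} y}{2} - 3 A^{2} y^{2} + \frac{A B x \cos{\left(x \right)}}{2} + 6 A B y \sin{\left(x \right)} - 3 B^{2} \sin^{2}{\left(x \right)}
This must equal f(x, y) identically; expanded, f = \frac{x^{2} y}{2} - \frac{3 x \cos{\left(x \right)}}{2} - 3 y^{2} - 18 y \sin{\left(x \right)} - 27 \sin^{2}{\left(x \right)}.
Matching coefficients of the independent functions:
  [y^{2}]:  - 3 A^{2} = -3
  [x \cos{\left(x \right)}]:  \frac{A B}{2} = - \frac{3}{2}
  [x^{2} y]:  \frac{A^{2}}{2} = \frac{1}{2}
  [y \sin{\left(x \right)}]:  6 A B = -18
  [\sin^{2}{\left(x \right)}]:  - 3 B^{2} = -27
These equations allow (A, B) = (-1, 3) or (1, -3).
Impose the point condition(s):
  u(0, 0) = -3  ⟹  B = -3
Only A = 1, B = -3 satisfies everything.
Hence u(x, y) = x y - 3 \cos{\left(x \right)}.

Answer: u(x, y) = x y - 3 \cos{\left(x \right)}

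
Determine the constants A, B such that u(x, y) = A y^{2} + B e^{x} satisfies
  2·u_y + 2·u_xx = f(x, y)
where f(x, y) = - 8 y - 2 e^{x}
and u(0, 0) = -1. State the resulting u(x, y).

Substitute the ansatz u = A y^{2} + B e^{x} into the left-hand side.
Derivatives of the ansatz:
  u_y = 2 A y
  u_xx = B e^{x}
Term by term:
  2·u_y = 4 A y
  2·u_xx = 2 B e^{x}
So the left-hand side equals
  4 A y + 2 B e^{x}
This must equal f(x, y) = - 8 y - 2 e^{x} identically.
Matching coefficients of the independent functions:
  [y]:  4 A = -8
  [e^{x}]:  2 B = -2
Solving: A = -2, B = -1.
Check against the point condition:
  u(0, 0) = -1  ⟹  B = -1  ✓
Hence u(x, y) = - 2 y^{2} - e^{x}.

Answer: u(x, y) = - 2 y^{2} - e^{x}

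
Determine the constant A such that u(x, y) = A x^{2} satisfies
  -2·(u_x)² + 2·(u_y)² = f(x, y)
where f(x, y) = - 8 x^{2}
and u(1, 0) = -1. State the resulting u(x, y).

Answer: u(x, y) = - x^{2}

Derivation:
Substitute the ansatz u = A x^{2} into the left-hand side.
Derivatives of the ansatz:
  u_x = 2 A x
  u_y = 0
Term by term:
  -2·(u_x)² = - 8 A^{2} x^{2}
  2·(u_y)² = 0
So the left-hand side equals
  - 8 A^{2} x^{2}
This must equal f(x, y) = - 8 x^{2} identically.
Matching coefficients of the independent functions:
  [x^{2}]:  - 8 A^{2} = -8
These equations allow (A) = (-1) or (1).
Impose the point condition(s):
  u(1, 0) = -1  ⟹  A = -1
Only A = -1 satisfies everything.
Hence u(x, y) = - x^{2}.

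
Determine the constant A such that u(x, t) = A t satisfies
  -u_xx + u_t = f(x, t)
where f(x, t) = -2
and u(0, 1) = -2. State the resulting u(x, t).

Answer: u(x, t) = - 2 t

Derivation:
Substitute the ansatz u = A t into the left-hand side.
Derivatives of the ansatz:
  u_xx = 0
  u_t = A
Term by term:
  -u_xx = 0
  u_t = A
So the left-hand side equals
  A
This must equal f(x, t) = -2 identically.
Matching coefficients of the independent functions:
  [constant term]:  A = -2
Solving: A = -2.
Check against the point condition:
  u(0, 1) = -2  ⟹  A = -2  ✓
Hence u(x, t) = - 2 t.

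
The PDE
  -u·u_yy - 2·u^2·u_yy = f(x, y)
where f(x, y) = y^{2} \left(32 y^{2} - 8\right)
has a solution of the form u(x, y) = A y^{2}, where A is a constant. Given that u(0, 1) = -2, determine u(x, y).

Substitute the ansatz u = A y^{2} into the left-hand side.
Derivatives of the ansatz:
  u_yy = 2 A
Term by term:
  -u·u_yy = - 2 A^{2} y^{2}
  -2·u^2·u_yy = - 4 A^{3} y^{4}
So the left-hand side equals
  - 4 A^{3} y^{4} - 2 A^{2} y^{2}
This must equal f(x, y) identically; expanded, f = 32 y^{4} - 8 y^{2}.
Matching coefficients of the independent functions:
  [y^{2}]:  - 2 A^{2} = -8
  [y^{4}]:  - 4 A^{3} = 32
Solving: A = -2.
Check against the point condition:
  u(0, 1) = -2  ⟹  A = -2  ✓
Hence u(x, y) = - 2 y^{2}.

Answer: u(x, y) = - 2 y^{2}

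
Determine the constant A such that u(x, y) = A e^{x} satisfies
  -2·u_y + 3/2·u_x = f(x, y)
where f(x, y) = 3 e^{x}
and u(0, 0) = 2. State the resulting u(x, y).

Answer: u(x, y) = 2 e^{x}

Derivation:
Substitute the ansatz u = A e^{x} into the left-hand side.
Derivatives of the ansatz:
  u_y = 0
  u_x = A e^{x}
Term by term:
  -2·u_y = 0
  3/2·u_x = \frac{3 A e^{x}}{2}
So the left-hand side equals
  \frac{3 A e^{x}}{2}
This must equal f(x, y) = 3 e^{x} identically.
Matching coefficients of the independent functions:
  [e^{x}]:  \frac{3 A}{2} = 3
Solving: A = 2.
Check against the point condition:
  u(0, 0) = 2  ⟹  A = 2  ✓
Hence u(x, y) = 2 e^{x}.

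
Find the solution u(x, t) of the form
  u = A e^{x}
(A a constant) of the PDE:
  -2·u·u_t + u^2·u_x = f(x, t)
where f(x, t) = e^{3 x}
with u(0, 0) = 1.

Substitute the ansatz u = A e^{x} into the left-hand side.
Derivatives of the ansatz:
  u_t = 0
  u_x = A e^{x}
Term by term:
  -2·u·u_t = 0
  u^2·u_x = A^{3} e^{3 x}
So the left-hand side equals
  A^{3} e^{3 x}
This must equal f(x, t) = e^{3 x} identically.
Matching coefficients of the independent functions:
  [e^{3 x}]:  A^{3} = 1
Solving: A = 1.
Check against the point condition:
  u(0, 0) = 1  ⟹  A = 1  ✓
Hence u(x, t) = e^{x}.

Answer: u(x, t) = e^{x}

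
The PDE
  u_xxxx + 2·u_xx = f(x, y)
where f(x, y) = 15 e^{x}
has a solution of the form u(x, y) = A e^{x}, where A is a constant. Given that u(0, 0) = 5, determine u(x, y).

Substitute the ansatz u = A e^{x} into the left-hand side.
Derivatives of the ansatz:
  u_xxxx = A e^{x}
  u_xx = A e^{x}
Term by term:
  u_xxxx = A e^{x}
  2·u_xx = 2 A e^{x}
So the left-hand side equals
  3 A e^{x}
This must equal f(x, y) = 15 e^{x} identically.
Matching coefficients of the independent functions:
  [e^{x}]:  3 A = 15
Solving: A = 5.
Check against the point condition:
  u(0, 0) = 5  ⟹  A = 5  ✓
Hence u(x, y) = 5 e^{x}.

Answer: u(x, y) = 5 e^{x}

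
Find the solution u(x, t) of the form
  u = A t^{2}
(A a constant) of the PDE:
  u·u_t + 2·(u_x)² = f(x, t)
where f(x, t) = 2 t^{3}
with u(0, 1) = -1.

Substitute the ansatz u = A t^{2} into the left-hand side.
Derivatives of the ansatz:
  u_t = 2 A t
  u_x = 0
Term by term:
  u·u_t = 2 A^{2} t^{3}
  2·(u_x)² = 0
So the left-hand side equals
  2 A^{2} t^{3}
This must equal f(x, t) = 2 t^{3} identically.
Matching coefficients of the independent functions:
  [t^{3}]:  2 A^{2} = 2
These equations allow (A) = (-1) or (1).
Impose the point condition(s):
  u(0, 1) = -1  ⟹  A = -1
Only A = -1 satisfies everything.
Hence u(x, t) = - t^{2}.

Answer: u(x, t) = - t^{2}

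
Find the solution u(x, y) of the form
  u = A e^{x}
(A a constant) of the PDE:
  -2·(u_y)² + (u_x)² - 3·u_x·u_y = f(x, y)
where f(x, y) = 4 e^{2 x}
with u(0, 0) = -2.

Substitute the ansatz u = A e^{x} into the left-hand side.
Derivatives of the ansatz:
  u_y = 0
  u_x = A e^{x}
Term by term:
  -2·(u_y)² = 0
  (u_x)² = A^{2} e^{2 x}
  -3·u_x·u_y = 0
So the left-hand side equals
  A^{2} e^{2 x}
This must equal f(x, y) = 4 e^{2 x} identically.
Matching coefficients of the independent functions:
  [e^{2 x}]:  A^{2} = 4
These equations allow (A) = (-2) or (2).
Impose the point condition(s):
  u(0, 0) = -2  ⟹  A = -2
Only A = -2 satisfies everything.
Hence u(x, y) = - 2 e^{x}.

Answer: u(x, y) = - 2 e^{x}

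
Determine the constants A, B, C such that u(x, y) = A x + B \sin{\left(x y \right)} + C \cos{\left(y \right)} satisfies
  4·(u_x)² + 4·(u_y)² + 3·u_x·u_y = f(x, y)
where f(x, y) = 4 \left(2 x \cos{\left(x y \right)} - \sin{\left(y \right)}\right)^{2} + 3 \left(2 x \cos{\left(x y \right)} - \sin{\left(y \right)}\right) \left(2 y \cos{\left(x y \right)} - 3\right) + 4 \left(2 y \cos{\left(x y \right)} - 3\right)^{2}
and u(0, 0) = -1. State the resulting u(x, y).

Substitute the ansatz u = A x + B \sin{\left(x y \right)} + C \cos{\left(y \right)} into the left-hand side.
Derivatives of the ansatz:
  u_x = A + B y \cos{\left(x y \right)}
  u_y = B x \cos{\left(x y \right)} - C \sin{\left(y \right)}
Term by term:
  4·(u_x)² = 4 A^{2} + 8 A B y \cos{\left(x y \right)} + 4 B^{2} y^{2} \cos^{2}{\left(x y \right)}
  4·(u_y)² = 4 B^{2} x^{2} \cos^{2}{\left(x y \right)} - 8 B C x \sin{\left(y \right)} \cos{\left(x y \right)} + 4 C^{2} \sin^{2}{\left(y \right)}
  3·u_x·u_y = 3 A B x \cos{\left(x y \right)} - 3 A C \sin{\left(y \right)} + 3 B^{2} x y \cos^{2}{\left(x y \right)} - 3 B C y \sin{\left(y \right)} \cos{\left(x y \right)}
So the left-hand side equals
  4 A^{2} + 3 A B x \cos{\left(x y \right)} + 8 A B y \cos{\left(x y \right)} - 3 A C \sin{\left(y \right)} + 4 B^{2} x^{2} \cos^{2}{\left(x y \right)} + 3 B^{2} x y \cos^{2}{\left(x y \right)} + 4 B^{2} y^{2} \cos^{2}{\left(x y \right)} - 8 B C x \sin{\left(y \right)} \cos{\left(x y \right)} - 3 B C y \sin{\left(y \right)} \cos{\left(x y \right)} + 4 C^{2} \sin^{2}{\left(y \right)}
This must equal f(x, y) identically; expanded, f = 16 x^{2} \cos^{2}{\left(x y \right)} + 12 x y \cos^{2}{\left(x y \right)} - 16 x \sin{\left(y \right)} \cos{\left(x y \right)} - 18 x \cos{\left(x y \right)} + 16 y^{2} \cos^{2}{\left(x y \right)} - 6 y \sin{\left(y \right)} \cos{\left(x y \right)} - 48 y \cos{\left(x y \right)} + 4 \sin^{2}{\left(y \right)} + 9 \sin{\left(y \right)} + 36.
Matching coefficients of the independent functions:
  [constant term]:  4 A^{2} = 36
  [x \cos{\left(x y \right)}]:  3 A B = -18
  [x^{2} \cos^{2}{\left(x y \right)}, y^{2} \cos^{2}{\left(x y \right)}]:  4 B^{2} = 16
  [y \cos{\left(x y \right)}]:  8 A B = -48
  [x y \cos^{2}{\left(x y \right)}]:  3 B^{2} = 12
  [x \sin{\left(y \right)} \cos{\left(x y \right)}]:  - 8 B C = -16
  [y \sin{\left(y \right)} \cos{\left(x y \right)}]:  - 3 B C = -6
  [\sin{\left(y \right)}]:  - 3 A C = 9
  [\sin^{2}{\left(y \right)}]:  4 C^{2} = 4
These equations allow (A, B, C) = (-3, 2, 1) or (3, -2, -1).
Impose the point condition(s):
  u(0, 0) = -1  ⟹  C = -1
Only A = 3, B = -2, C = -1 satisfies everything.
Hence u(x, y) = 3 x - 2 \sin{\left(x y \right)} - \cos{\left(y \right)}.

Answer: u(x, y) = 3 x - 2 \sin{\left(x y \right)} - \cos{\left(y \right)}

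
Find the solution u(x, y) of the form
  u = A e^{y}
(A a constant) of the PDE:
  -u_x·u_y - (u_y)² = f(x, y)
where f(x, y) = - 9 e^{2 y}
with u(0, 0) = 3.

Substitute the ansatz u = A e^{y} into the left-hand side.
Derivatives of the ansatz:
  u_x = 0
  u_y = A e^{y}
Term by term:
  -u_x·u_y = 0
  -(u_y)² = - A^{2} e^{2 y}
So the left-hand side equals
  - A^{2} e^{2 y}
This must equal f(x, y) = - 9 e^{2 y} identically.
Matching coefficients of the independent functions:
  [e^{2 y}]:  - A^{2} = -9
These equations allow (A) = (-3) or (3).
Impose the point condition(s):
  u(0, 0) = 3  ⟹  A = 3
Only A = 3 satisfies everything.
Hence u(x, y) = 3 e^{y}.

Answer: u(x, y) = 3 e^{y}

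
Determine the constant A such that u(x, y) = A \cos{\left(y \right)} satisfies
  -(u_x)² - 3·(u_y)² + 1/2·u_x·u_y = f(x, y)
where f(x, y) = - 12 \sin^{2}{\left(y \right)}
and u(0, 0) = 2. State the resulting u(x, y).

Substitute the ansatz u = A \cos{\left(y \right)} into the left-hand side.
Derivatives of the ansatz:
  u_x = 0
  u_y = - A \sin{\left(y \right)}
Term by term:
  -(u_x)² = 0
  -3·(u_y)² = - 3 A^{2} \sin^{2}{\left(y \right)}
  1/2·u_x·u_y = 0
So the left-hand side equals
  - 3 A^{2} \sin^{2}{\left(y \right)}
This must equal f(x, y) = - 12 \sin^{2}{\left(y \right)} identically.
Matching coefficients of the independent functions:
  [\sin^{2}{\left(y \right)}]:  - 3 A^{2} = -12
These equations allow (A) = (-2) or (2).
Impose the point condition(s):
  u(0, 0) = 2  ⟹  A = 2
Only A = 2 satisfies everything.
Hence u(x, y) = 2 \cos{\left(y \right)}.

Answer: u(x, y) = 2 \cos{\left(y \right)}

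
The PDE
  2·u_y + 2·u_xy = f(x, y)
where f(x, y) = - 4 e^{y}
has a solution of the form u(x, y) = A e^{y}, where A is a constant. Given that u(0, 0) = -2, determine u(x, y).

Answer: u(x, y) = - 2 e^{y}

Derivation:
Substitute the ansatz u = A e^{y} into the left-hand side.
Derivatives of the ansatz:
  u_y = A e^{y}
  u_xy = 0
Term by term:
  2·u_y = 2 A e^{y}
  2·u_xy = 0
So the left-hand side equals
  2 A e^{y}
This must equal f(x, y) = - 4 e^{y} identically.
Matching coefficients of the independent functions:
  [e^{y}]:  2 A = -4
Solving: A = -2.
Check against the point condition:
  u(0, 0) = -2  ⟹  A = -2  ✓
Hence u(x, y) = - 2 e^{y}.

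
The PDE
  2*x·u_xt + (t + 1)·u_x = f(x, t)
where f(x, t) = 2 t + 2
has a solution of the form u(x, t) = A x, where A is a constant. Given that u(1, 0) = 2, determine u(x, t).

Substitute the ansatz u = A x into the left-hand side.
Derivatives of the ansatz:
  u_xt = 0
  u_x = A
Term by term:
  2*x·u_xt = 0
  (t + 1)·u_x = A t + A
So the left-hand side equals
  A t + A
This must equal f(x, t) = 2 t + 2 identically.
Matching coefficients of the independent functions:
  [constant term, t]:  A = 2
Solving: A = 2.
Check against the point condition:
  u(1, 0) = 2  ⟹  A = 2  ✓
Hence u(x, t) = 2 x.

Answer: u(x, t) = 2 x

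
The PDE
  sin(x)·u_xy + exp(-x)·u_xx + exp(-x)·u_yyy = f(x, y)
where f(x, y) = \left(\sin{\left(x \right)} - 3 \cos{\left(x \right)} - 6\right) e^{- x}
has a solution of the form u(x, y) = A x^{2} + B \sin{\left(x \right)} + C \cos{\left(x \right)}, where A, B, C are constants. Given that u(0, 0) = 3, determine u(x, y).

Substitute the ansatz u = A x^{2} + B \sin{\left(x \right)} + C \cos{\left(x \right)} into the left-hand side.
Derivatives of the ansatz:
  u_xy = 0
  u_xx = 2 A - B \sin{\left(x \right)} - C \cos{\left(x \right)}
  u_yyy = 0
Term by term:
  sin(x)·u_xy = 0
  exp(-x)·u_xx = 2 A e^{- x} - B e^{- x} \sin{\left(x \right)} - C e^{- x} \cos{\left(x \right)}
  exp(-x)·u_yyy = 0
So the left-hand side equals
  2 A e^{- x} - B e^{- x} \sin{\left(x \right)} - C e^{- x} \cos{\left(x \right)}
This must equal f(x, y) identically; expanded, f = e^{- x} \sin{\left(x \right)} - 3 e^{- x} \cos{\left(x \right)} - 6 e^{- x}.
Matching coefficients of the independent functions:
  [e^{- x} \sin{\left(x \right)}]:  - B = 1
  [e^{- x} \cos{\left(x \right)}]:  - C = -3
  [e^{- x}]:  2 A = -6
Solving: A = -3, B = -1, C = 3.
Check against the point condition:
  u(0, 0) = 3  ⟹  C = 3  ✓
Hence u(x, y) = - 3 x^{2} - \sin{\left(x \right)} + 3 \cos{\left(x \right)}.

Answer: u(x, y) = - 3 x^{2} - \sin{\left(x \right)} + 3 \cos{\left(x \right)}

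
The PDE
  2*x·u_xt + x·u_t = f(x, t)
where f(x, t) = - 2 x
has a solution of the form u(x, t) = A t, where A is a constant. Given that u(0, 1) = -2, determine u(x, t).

Substitute the ansatz u = A t into the left-hand side.
Derivatives of the ansatz:
  u_xt = 0
  u_t = A
Term by term:
  2*x·u_xt = 0
  x·u_t = A x
So the left-hand side equals
  A x
This must equal f(x, t) = - 2 x identically.
Matching coefficients of the independent functions:
  [x]:  A = -2
Solving: A = -2.
Check against the point condition:
  u(0, 1) = -2  ⟹  A = -2  ✓
Hence u(x, t) = - 2 t.

Answer: u(x, t) = - 2 t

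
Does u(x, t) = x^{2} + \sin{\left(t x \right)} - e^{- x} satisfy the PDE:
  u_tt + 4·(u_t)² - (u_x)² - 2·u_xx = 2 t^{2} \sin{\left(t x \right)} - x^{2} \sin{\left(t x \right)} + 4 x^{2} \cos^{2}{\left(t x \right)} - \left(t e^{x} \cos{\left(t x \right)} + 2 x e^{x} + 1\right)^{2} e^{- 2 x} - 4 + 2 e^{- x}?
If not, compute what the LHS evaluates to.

Answer: Yes

Derivation:
Evaluate each term of the left-hand side for u = x^{2} + \sin{\left(t x \right)} - e^{- x}.
Derivatives:
  u_tt = - x^{2} \sin{\left(t x \right)}
  u_t = x \cos{\left(t x \right)}
  u_x = t \cos{\left(t x \right)} + 2 x + e^{- x}
  u_xx = - t^{2} \sin{\left(t x \right)} + 2 - e^{- x}
Terms:
  u_tt = - x^{2} \sin{\left(t x \right)}
  4·(u_t)² = 4 x^{2} \cos^{2}{\left(t x \right)}
  -(u_x)² = - \left(\left(t \cos{\left(t x \right)} + 2 x\right) e^{x} + 1\right)^{2} e^{- 2 x}
  -2·u_xx = 2 t^{2} \sin{\left(t x \right)} - 4 + 2 e^{- x}
Sum: LHS = 2 t^{2} \sin{\left(t x \right)} - x^{2} \sin{\left(t x \right)} + 4 x^{2} \cos^{2}{\left(t x \right)} - \left(t e^{x} \cos{\left(t x \right)} + 2 x e^{x} + 1\right)^{2} e^{- 2 x} - 4 + 2 e^{- x}
This is exactly the given right-hand side, so u is a solution.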